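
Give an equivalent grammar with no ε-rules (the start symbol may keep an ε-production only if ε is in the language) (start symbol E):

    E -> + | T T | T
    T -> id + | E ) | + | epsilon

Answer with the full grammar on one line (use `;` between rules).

Nullable set = {E, T}.
ε ∈ L(G) since E is nullable, so keep E → ε.
Expand every rule over subsets of its nullable positions: E → T T gives T T | T. T → E ) gives E ) | ).

E -> + | T T | T | epsilon; T -> id + | E ) | ) | +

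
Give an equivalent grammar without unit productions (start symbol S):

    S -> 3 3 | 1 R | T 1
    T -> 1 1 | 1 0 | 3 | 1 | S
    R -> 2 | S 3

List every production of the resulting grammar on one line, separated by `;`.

S -> 3 3 | 1 R | T 1; T -> 3 3 | 1 R | T 1 | 1 1 | 1 0 | 3 | 1; R -> 2 | S 3

Unit pairs: T ⇒* {S}.
Replace each nonterminal's rules with the union of the non-unit rules of every nonterminal it unit-derives.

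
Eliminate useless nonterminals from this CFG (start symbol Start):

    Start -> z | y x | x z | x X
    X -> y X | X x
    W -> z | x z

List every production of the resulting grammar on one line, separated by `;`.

Generating nonterminals: {Start, W}.
Reachable from Start after that: {Start}.
Removed useless symbols: {W, X} and every production mentioning them.

Start -> z | y x | x z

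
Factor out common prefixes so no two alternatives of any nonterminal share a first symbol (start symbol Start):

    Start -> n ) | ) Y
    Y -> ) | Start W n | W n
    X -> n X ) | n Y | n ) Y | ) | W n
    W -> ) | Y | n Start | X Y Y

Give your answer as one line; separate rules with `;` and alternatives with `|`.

Start -> n ) | ) Y; Y -> ) | Start W n | W n; X -> ) | W n | n X1; W -> ) | Y | n Start | X Y Y; X1 -> X ) | Y | ) Y

X has alternatives sharing prefix 'n': factor to X → n X1 with X1 → X ) | Y | ) Y.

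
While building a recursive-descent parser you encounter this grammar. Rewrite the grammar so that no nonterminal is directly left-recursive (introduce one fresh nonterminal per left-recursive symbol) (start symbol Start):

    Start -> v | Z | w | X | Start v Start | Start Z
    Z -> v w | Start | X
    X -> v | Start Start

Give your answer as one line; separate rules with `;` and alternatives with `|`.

Start is directly left-recursive.
For Start: α = {v Start, Z}, β = {v, Z, w, X}. Rewrite as Start → β Start1 and Start1 → α Start1 | ε.

Start -> v Start1 | Z Start1 | w Start1 | X Start1; Z -> v w | Start | X; X -> v | Start Start; Start1 -> v Start Start1 | Z Start1 | ε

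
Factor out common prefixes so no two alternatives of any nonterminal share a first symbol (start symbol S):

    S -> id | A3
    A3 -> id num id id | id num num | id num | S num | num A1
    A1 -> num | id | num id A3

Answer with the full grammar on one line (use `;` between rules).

A3 has alternatives sharing prefix 'id num': factor to A3 → id num A3' with A3' → id id | num | ε.
A1 has alternatives sharing prefix 'num': factor to A1 → num A1' with A1' → ε | id A3.

S -> id | A3; A3 -> S num | num A1 | id num A3'; A1 -> id | num A1'; A3' -> id id | num | ε; A1' -> ε | id A3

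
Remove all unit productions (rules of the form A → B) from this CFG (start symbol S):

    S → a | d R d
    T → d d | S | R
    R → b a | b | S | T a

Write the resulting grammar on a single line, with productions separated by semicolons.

Unit pairs: R ⇒* {S}; T ⇒* {R, S}.
Replace each nonterminal's rules with the union of the non-unit rules of every nonterminal it unit-derives.

S → a | d R d; T → a | d R d | b a | b | T a | d d; R → a | d R d | b a | b | T a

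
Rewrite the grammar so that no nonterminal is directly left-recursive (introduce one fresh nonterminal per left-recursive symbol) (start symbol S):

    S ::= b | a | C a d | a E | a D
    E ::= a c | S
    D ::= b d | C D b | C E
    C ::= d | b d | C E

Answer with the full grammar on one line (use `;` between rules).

C is directly left-recursive.
For C: α = {E}, β = {d, b d}. Rewrite as C → β C' and C' → α C' | ε.

S ::= b | a | C a d | a E | a D; E ::= a c | S; D ::= b d | C D b | C E; C ::= d C' | b d C'; C' ::= E C' | ε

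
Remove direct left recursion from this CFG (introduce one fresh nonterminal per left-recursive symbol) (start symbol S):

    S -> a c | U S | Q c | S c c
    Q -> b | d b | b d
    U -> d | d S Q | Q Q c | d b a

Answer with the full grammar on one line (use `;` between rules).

Left recursion appears on S.
For S: α = {c c}, β = {a c, U S, Q c}. Rewrite as S → β S' and S' → α S' | ε.

S -> a c S' | U S S' | Q c S'; Q -> b | d b | b d; U -> d | d S Q | Q Q c | d b a; S' -> c c S' | ε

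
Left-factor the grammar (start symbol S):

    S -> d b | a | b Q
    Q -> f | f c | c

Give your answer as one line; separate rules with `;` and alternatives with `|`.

S -> d b | a | b Q; Q -> c | f Q'; Q' -> ε | c

Q has alternatives sharing prefix 'f': factor to Q → f Q' with Q' → ε | c.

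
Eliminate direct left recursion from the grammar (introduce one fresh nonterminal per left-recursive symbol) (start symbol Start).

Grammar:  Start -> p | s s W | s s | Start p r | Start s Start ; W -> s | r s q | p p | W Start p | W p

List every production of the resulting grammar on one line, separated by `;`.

Left recursion appears on Start, W.
For Start: α = {p r, s Start}, β = {p, s s W, s s}. Rewrite as Start → β Start1 and Start1 → α Start1 | ε.
For W: α = {Start p, p}, β = {s, r s q, p p}. Rewrite as W → β W1 and W1 → α W1 | ε.

Start -> p Start1 | s s W Start1 | s s Start1; W -> s W1 | r s q W1 | p p W1; Start1 -> p r Start1 | s Start Start1 | ε; W1 -> Start p W1 | p W1 | ε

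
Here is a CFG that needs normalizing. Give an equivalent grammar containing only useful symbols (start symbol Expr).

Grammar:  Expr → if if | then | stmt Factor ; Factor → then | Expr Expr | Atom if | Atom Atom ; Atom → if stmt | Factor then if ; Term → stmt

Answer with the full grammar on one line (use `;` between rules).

Generating nonterminals: {Atom, Expr, Factor, Term}.
Reachable from Expr after that: {Atom, Expr, Factor}.
Removed useless symbols: {Term} and every production mentioning them.

Expr → if if | then | stmt Factor; Factor → then | Expr Expr | Atom if | Atom Atom; Atom → if stmt | Factor then if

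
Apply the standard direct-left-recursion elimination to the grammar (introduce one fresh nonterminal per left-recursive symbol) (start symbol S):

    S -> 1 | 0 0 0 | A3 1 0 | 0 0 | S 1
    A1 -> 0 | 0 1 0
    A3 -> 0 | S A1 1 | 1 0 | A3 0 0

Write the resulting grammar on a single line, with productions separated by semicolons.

S -> 1 S' | 0 0 0 S' | A3 1 0 S' | 0 0 S'; A1 -> 0 | 0 1 0; A3 -> 0 A3' | S A1 1 A3' | 1 0 A3'; S' -> 1 S' | ε; A3' -> 0 0 A3' | ε

Directly left-recursive nonterminals: S, A3.
For S: α = {1}, β = {1, 0 0 0, A3 1 0, 0 0}. Rewrite as S → β S' and S' → α S' | ε.
For A3: α = {0 0}, β = {0, S A1 1, 1 0}. Rewrite as A3 → β A3' and A3' → α A3' | ε.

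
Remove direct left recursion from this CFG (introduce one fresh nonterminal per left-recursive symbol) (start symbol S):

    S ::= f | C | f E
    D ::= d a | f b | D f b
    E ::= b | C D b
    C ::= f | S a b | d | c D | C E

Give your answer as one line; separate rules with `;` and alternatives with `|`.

S ::= f | C | f E; D ::= d a D' | f b D'; E ::= b | C D b; C ::= f C' | S a b C' | d C' | c D C'; D' ::= f b D' | ε; C' ::= E C' | ε

Directly left-recursive nonterminals: D, C.
For D: α = {f b}, β = {d a, f b}. Rewrite as D → β D' and D' → α D' | ε.
For C: α = {E}, β = {f, S a b, d, c D}. Rewrite as C → β C' and C' → α C' | ε.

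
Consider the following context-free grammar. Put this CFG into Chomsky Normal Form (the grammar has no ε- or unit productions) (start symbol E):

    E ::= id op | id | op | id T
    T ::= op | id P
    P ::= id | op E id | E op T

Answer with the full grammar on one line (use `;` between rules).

Introduce a nonterminal for each terminal appearing in a rule of length ≥ 2: X1 → id, X2 → op.
Binarize each right-hand side of length ≥ 3 by chaining fresh nonterminals (Y1, Y2, …): affected rules were P → X2 E X1; P → E X2 T.

E ::= X1 X2 | id | op | X1 T; T ::= op | X1 P; P ::= id | X2 Y1 | E Y2; X1 ::= id; X2 ::= op; Y1 ::= E X1; Y2 ::= X2 T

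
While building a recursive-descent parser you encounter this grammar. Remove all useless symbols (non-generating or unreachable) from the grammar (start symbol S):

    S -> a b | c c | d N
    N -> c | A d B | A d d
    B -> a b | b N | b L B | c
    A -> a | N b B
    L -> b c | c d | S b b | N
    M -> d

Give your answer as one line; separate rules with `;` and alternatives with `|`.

S -> a b | c c | d N; N -> c | A d B | A d d; B -> a b | b N | b L B | c; A -> a | N b B; L -> b c | c d | S b b | N

Generating nonterminals: {A, B, L, M, N, S}.
Reachable from S after that: {A, B, L, N, S}.
Removed useless symbols: {M} and every production mentioning them.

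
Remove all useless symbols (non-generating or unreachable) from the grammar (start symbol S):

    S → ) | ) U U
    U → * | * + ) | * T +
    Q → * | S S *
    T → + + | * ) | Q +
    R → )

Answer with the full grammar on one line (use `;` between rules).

Generating nonterminals: {Q, R, S, T, U}.
Reachable from S after that: {Q, S, T, U}.
Removed useless symbols: {R} and every production mentioning them.

S → ) | ) U U; U → * | * + ) | * T +; Q → * | S S *; T → + + | * ) | Q +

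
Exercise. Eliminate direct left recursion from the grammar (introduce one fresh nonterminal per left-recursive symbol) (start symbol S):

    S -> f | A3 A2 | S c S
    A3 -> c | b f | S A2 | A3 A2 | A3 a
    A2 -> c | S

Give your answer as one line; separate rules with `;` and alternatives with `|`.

Left recursion appears on S, A3.
For S: α = {c S}, β = {f, A3 A2}. Rewrite as S → β S' and S' → α S' | ε.
For A3: α = {A2, a}, β = {c, b f, S A2}. Rewrite as A3 → β A3' and A3' → α A3' | ε.

S -> f S' | A3 A2 S'; A3 -> c A3' | b f A3' | S A2 A3'; A2 -> c | S; S' -> c S S' | eps; A3' -> A2 A3' | a A3' | eps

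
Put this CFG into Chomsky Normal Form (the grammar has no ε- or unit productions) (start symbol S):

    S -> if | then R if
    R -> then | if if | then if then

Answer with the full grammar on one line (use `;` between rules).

Introduce a nonterminal for each terminal appearing in a rule of length ≥ 2: X1 → then, X2 → if.
Binarize each right-hand side of length ≥ 3 by chaining fresh nonterminals (Y1, Y2, …): affected rules were S → X1 R X2; R → X1 X2 X1.

S -> if | X1 Y1; R -> then | X2 X2 | X1 Y2; X1 -> then; X2 -> if; Y1 -> R X2; Y2 -> X2 X1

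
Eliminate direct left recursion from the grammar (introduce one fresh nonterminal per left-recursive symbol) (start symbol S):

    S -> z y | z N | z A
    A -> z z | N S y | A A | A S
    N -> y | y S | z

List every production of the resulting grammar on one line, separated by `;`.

S -> z y | z N | z A; A -> z z A' | N S y A'; N -> y | y S | z; A' -> A A' | S A' | ε

A is directly left-recursive.
For A: α = {A, S}, β = {z z, N S y}. Rewrite as A → β A' and A' → α A' | ε.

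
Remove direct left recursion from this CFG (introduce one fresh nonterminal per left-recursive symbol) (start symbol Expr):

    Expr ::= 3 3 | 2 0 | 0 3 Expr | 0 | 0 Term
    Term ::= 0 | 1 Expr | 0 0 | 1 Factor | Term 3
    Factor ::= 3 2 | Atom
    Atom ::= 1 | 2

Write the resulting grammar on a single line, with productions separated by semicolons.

Expr ::= 3 3 | 2 0 | 0 3 Expr | 0 | 0 Term; Term ::= 0 Term1 | 1 Expr Term1 | 0 0 Term1 | 1 Factor Term1; Factor ::= 3 2 | Atom; Atom ::= 1 | 2; Term1 ::= 3 Term1 | epsilon

Directly left-recursive nonterminal: Term.
For Term: α = {3}, β = {0, 1 Expr, 0 0, 1 Factor}. Rewrite as Term → β Term1 and Term1 → α Term1 | ε.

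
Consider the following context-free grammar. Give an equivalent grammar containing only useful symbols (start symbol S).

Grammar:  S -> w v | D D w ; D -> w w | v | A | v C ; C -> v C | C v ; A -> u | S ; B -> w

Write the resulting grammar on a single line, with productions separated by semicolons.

S -> w v | D D w; D -> w w | v | A; A -> u | S

Generating nonterminals: {A, B, D, S}.
Reachable from S after that: {A, D, S}.
Removed useless symbols: {B, C} and every production mentioning them.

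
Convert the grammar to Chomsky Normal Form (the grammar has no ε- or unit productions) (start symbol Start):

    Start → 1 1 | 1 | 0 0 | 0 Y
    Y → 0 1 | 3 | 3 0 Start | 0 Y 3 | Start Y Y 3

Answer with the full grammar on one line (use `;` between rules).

Introduce a nonterminal for each terminal appearing in a rule of length ≥ 2: X1 → 1, X2 → 0, X3 → 3.
Binarize each right-hand side of length ≥ 3 by chaining fresh nonterminals (Y1, Y2, …): affected rules were Y → X3 X2 Start; Y → X2 Y X3; Y → Start Y Y X3.

Start → X1 X1 | 1 | X2 X2 | X2 Y; Y → X2 X1 | 3 | X3 Y1 | X2 Y2 | Start Y3; X1 → 1; X2 → 0; X3 → 3; Y1 → X2 Start; Y2 → Y X3; Y3 → Y Y4; Y4 → Y X3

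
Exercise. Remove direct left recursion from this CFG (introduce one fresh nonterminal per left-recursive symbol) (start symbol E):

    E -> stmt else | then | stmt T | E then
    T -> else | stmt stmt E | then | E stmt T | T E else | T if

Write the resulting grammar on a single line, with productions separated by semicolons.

E -> stmt else E' | then E' | stmt T E'; T -> else T' | stmt stmt E T' | then T' | E stmt T T'; E' -> then E' | epsilon; T' -> E else T' | if T' | epsilon

E, T are directly left-recursive.
For E: α = {then}, β = {stmt else, then, stmt T}. Rewrite as E → β E' and E' → α E' | ε.
For T: α = {E else, if}, β = {else, stmt stmt E, then, E stmt T}. Rewrite as T → β T' and T' → α T' | ε.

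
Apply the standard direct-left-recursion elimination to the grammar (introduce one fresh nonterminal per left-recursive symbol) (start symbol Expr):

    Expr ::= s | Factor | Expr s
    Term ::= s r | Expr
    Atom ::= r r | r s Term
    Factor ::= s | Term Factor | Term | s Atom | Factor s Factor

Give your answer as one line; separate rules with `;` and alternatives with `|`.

Expr, Factor are directly left-recursive.
For Expr: α = {s}, β = {s, Factor}. Rewrite as Expr → β Expr1 and Expr1 → α Expr1 | ε.
For Factor: α = {s Factor}, β = {s, Term Factor, Term, s Atom}. Rewrite as Factor → β Factor1 and Factor1 → α Factor1 | ε.

Expr ::= s Expr1 | Factor Expr1; Term ::= s r | Expr; Atom ::= r r | r s Term; Factor ::= s Factor1 | Term Factor Factor1 | Term Factor1 | s Atom Factor1; Expr1 ::= s Expr1 | ε; Factor1 ::= s Factor Factor1 | ε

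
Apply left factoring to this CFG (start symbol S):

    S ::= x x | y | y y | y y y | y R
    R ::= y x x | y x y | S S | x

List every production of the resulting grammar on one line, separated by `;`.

S has alternatives sharing prefix 'y': factor to S → y S' with S' → ε | y | y y | R.
R has alternatives sharing prefix 'y x': factor to R → y x R' with R' → x | y.
S' has alternatives sharing prefix 'y': factor to S' → y S'' with S'' → ε | y.

S ::= x x | y S'; R ::= S S | x | y x R'; S' ::= ε | R | y S''; R' ::= x | y; S'' ::= ε | y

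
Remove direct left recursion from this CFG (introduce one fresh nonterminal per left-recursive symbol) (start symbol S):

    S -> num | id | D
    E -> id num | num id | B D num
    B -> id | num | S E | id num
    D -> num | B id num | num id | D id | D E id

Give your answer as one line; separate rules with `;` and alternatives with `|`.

S -> num | id | D; E -> id num | num id | B D num; B -> id | num | S E | id num; D -> num D' | B id num D' | num id D'; D' -> id D' | E id D' | epsilon

Directly left-recursive nonterminal: D.
For D: α = {id, E id}, β = {num, B id num, num id}. Rewrite as D → β D' and D' → α D' | ε.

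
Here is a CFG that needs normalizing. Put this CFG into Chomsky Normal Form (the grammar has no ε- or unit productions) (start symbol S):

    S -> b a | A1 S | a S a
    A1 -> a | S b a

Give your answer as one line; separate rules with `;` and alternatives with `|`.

S -> X1 X2 | A1 S | X2 Y1; A1 -> a | S Y2; X1 -> b; X2 -> a; Y1 -> S X2; Y2 -> X1 X2

Introduce a nonterminal for each terminal appearing in a rule of length ≥ 2: X1 → b, X2 → a.
Binarize each right-hand side of length ≥ 3 by chaining fresh nonterminals (Y1, Y2, …): affected rules were S → X2 S X2; A1 → S X1 X2.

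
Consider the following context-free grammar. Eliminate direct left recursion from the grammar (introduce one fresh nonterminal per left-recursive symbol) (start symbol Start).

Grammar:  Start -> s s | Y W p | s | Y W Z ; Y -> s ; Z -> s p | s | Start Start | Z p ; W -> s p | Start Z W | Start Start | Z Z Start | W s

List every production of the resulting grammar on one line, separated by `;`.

Start -> s s | Y W p | s | Y W Z; Y -> s; Z -> s p Z1 | s Z1 | Start Start Z1; W -> s p W1 | Start Z W W1 | Start Start W1 | Z Z Start W1; Z1 -> p Z1 | ε; W1 -> s W1 | ε

Directly left-recursive nonterminals: Z, W.
For Z: α = {p}, β = {s p, s, Start Start}. Rewrite as Z → β Z1 and Z1 → α Z1 | ε.
For W: α = {s}, β = {s p, Start Z W, Start Start, Z Z Start}. Rewrite as W → β W1 and W1 → α W1 | ε.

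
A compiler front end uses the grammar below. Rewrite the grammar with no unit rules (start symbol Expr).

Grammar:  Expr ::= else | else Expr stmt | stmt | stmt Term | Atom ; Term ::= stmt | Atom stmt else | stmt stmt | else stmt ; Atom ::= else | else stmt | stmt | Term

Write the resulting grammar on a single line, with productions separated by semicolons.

Expr ::= stmt | Atom stmt else | stmt stmt | else stmt | else | else Expr stmt | stmt Term; Term ::= stmt | Atom stmt else | stmt stmt | else stmt; Atom ::= stmt | Atom stmt else | stmt stmt | else stmt | else

Unit pairs: Atom ⇒* {Term}; Expr ⇒* {Atom, Term}.
For every A with A ⇒* B via unit rules, add B's non-unit alternatives to A; then delete every rule of the form X → Y.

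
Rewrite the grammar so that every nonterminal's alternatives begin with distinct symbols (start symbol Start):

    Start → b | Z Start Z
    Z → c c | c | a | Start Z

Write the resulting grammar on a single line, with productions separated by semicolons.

Start → b | Z Start Z; Z → a | Start Z | c Z1; Z1 → c | ε

Z has alternatives sharing prefix 'c': factor to Z → c Z1 with Z1 → c | ε.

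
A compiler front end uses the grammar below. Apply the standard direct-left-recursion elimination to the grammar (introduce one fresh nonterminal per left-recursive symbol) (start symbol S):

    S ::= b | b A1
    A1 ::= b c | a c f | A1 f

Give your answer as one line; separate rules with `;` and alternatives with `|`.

A1 is directly left-recursive.
For A1: α = {f}, β = {b c, a c f}. Rewrite as A1 → β A1' and A1' → α A1' | ε.

S ::= b | b A1; A1 ::= b c A1' | a c f A1'; A1' ::= f A1' | ε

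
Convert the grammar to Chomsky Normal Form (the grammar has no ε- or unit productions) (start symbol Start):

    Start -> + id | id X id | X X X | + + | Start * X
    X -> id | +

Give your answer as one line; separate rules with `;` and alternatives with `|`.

Introduce a nonterminal for each terminal appearing in a rule of length ≥ 2: X1 → +, X2 → id, X3 → *.
Binarize each right-hand side of length ≥ 3 by chaining fresh nonterminals (Y1, Y2, …): affected rules were Start → X2 X X2; Start → X X X; Start → Start X3 X.

Start -> X1 X2 | X2 Y1 | X Y2 | X1 X1 | Start Y3; X -> id | +; X1 -> +; X2 -> id; X3 -> *; Y1 -> X X2; Y2 -> X X; Y3 -> X3 X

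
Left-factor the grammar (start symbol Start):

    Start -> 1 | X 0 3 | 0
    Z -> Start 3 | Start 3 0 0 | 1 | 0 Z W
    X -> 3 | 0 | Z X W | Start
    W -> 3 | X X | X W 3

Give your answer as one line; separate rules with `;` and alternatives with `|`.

Z has alternatives sharing prefix 'Start 3': factor to Z → Start 3 Z1 with Z1 → ε | 0 0.
W has alternatives sharing prefix 'X': factor to W → X W1 with W1 → X | W 3.

Start -> 1 | X 0 3 | 0; Z -> 1 | 0 Z W | Start 3 Z1; X -> 3 | 0 | Z X W | Start; W -> 3 | X W1; Z1 -> ε | 0 0; W1 -> X | W 3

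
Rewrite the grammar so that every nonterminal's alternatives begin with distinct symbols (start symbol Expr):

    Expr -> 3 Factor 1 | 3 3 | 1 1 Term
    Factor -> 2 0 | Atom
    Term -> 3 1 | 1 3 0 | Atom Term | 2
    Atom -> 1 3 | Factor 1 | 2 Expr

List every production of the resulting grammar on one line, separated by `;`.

Expr -> 1 1 Term | 3 Expr1; Factor -> 2 0 | Atom; Term -> 3 1 | 1 3 0 | Atom Term | 2; Atom -> 1 3 | Factor 1 | 2 Expr; Expr1 -> Factor 1 | 3

Expr has alternatives sharing prefix '3': factor to Expr → 3 Expr1 with Expr1 → Factor 1 | 3.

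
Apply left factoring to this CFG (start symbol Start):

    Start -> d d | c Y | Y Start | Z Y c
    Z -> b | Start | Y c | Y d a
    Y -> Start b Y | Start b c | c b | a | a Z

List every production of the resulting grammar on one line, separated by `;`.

Start -> d d | c Y | Y Start | Z Y c; Z -> b | Start | Y Z1; Y -> c b | Start b Y1 | a Y2; Z1 -> c | d a; Y1 -> Y | c; Y2 -> eps | Z

Z has alternatives sharing prefix 'Y': factor to Z → Y Z1 with Z1 → c | d a.
Y has alternatives sharing prefix 'Start b': factor to Y → Start b Y1 with Y1 → Y | c.
Y has alternatives sharing prefix 'a': factor to Y → a Y2 with Y2 → ε | Z.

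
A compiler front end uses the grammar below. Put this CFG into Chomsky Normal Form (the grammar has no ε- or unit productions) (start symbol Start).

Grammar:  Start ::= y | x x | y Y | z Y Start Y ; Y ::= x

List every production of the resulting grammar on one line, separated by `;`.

Start ::= y | X1 X1 | X2 Y | X3 Y1; Y ::= x; X1 ::= x; X2 ::= y; X3 ::= z; Y1 ::= Y Y2; Y2 ::= Start Y

Introduce a nonterminal for each terminal appearing in a rule of length ≥ 2: X1 → x, X2 → y, X3 → z.
Binarize each right-hand side of length ≥ 3 by chaining fresh nonterminals (Y1, Y2, …): affected rules were Start → X3 Y Start Y.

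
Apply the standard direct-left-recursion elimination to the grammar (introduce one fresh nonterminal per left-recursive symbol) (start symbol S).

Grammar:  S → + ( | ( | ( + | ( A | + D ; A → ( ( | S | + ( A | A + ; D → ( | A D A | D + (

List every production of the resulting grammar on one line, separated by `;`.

S → + ( | ( | ( + | ( A | + D; A → ( ( A' | S A' | + ( A A'; D → ( D' | A D A D'; A' → + A' | ε; D' → + ( D' | ε

A, D are directly left-recursive.
For A: α = {+}, β = {( (, S, + ( A}. Rewrite as A → β A' and A' → α A' | ε.
For D: α = {+ (}, β = {(, A D A}. Rewrite as D → β D' and D' → α D' | ε.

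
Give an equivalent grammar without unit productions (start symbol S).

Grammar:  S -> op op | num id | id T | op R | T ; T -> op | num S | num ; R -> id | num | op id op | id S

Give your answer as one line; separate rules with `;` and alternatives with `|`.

Unit pairs: S ⇒* {T}.
Replace each nonterminal's rules with the union of the non-unit rules of every nonterminal it unit-derives.

S -> op op | num id | id T | op R | op | num S | num; T -> op | num S | num; R -> id | num | op id op | id S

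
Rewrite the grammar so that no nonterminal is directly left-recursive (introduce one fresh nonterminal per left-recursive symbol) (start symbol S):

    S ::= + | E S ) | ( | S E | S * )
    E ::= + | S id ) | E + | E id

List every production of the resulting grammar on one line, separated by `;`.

S ::= + S' | E S ) S' | ( S'; E ::= + E' | S id ) E'; S' ::= E S' | * ) S' | ε; E' ::= + E' | id E' | ε

Left recursion appears on S, E.
For S: α = {E, * )}, β = {+, E S ), (}. Rewrite as S → β S' and S' → α S' | ε.
For E: α = {+, id}, β = {+, S id )}. Rewrite as E → β E' and E' → α E' | ε.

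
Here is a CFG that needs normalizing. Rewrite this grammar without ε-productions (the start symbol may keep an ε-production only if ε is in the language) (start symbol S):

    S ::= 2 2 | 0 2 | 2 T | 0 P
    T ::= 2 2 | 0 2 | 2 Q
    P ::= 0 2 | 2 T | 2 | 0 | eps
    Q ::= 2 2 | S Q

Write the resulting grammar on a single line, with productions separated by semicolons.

Nullable set = {P}.
ε ∉ L(G), so no ε-production is kept.
Add the nullable-subset variants: S → 0 P gives 0 P | 0.

S ::= 2 2 | 0 2 | 2 T | 0 P | 0; T ::= 2 2 | 0 2 | 2 Q; P ::= 0 2 | 2 T | 2 | 0; Q ::= 2 2 | S Q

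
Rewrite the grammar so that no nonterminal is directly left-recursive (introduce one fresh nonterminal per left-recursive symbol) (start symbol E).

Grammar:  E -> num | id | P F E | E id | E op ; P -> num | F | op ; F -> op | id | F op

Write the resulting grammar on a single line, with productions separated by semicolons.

E, F are directly left-recursive.
For E: α = {id, op}, β = {num, id, P F E}. Rewrite as E → β E' and E' → α E' | ε.
For F: α = {op}, β = {op, id}. Rewrite as F → β F' and F' → α F' | ε.

E -> num E' | id E' | P F E E'; P -> num | F | op; F -> op F' | id F'; E' -> id E' | op E' | ε; F' -> op F' | ε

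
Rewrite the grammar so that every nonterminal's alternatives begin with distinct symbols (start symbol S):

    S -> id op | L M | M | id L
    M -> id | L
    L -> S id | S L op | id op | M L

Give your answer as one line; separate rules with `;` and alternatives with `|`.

S has alternatives sharing prefix 'id': factor to S → id S' with S' → op | L.
L has alternatives sharing prefix 'S': factor to L → S L' with L' → id | L op.

S -> L M | M | id S'; M -> id | L; L -> id op | M L | S L'; S' -> op | L; L' -> id | L op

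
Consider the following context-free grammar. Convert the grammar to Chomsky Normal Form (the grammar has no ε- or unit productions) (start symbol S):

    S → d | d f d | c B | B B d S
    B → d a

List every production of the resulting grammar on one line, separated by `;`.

S → d | X1 Y1 | X3 B | B Y2; B → X1 X4; X1 → d; X2 → f; X3 → c; X4 → a; Y1 → X2 X1; Y2 → B Y3; Y3 → X1 S

Introduce a nonterminal for each terminal appearing in a rule of length ≥ 2: X1 → d, X2 → f, X3 → c, X4 → a.
Binarize each right-hand side of length ≥ 3 by chaining fresh nonterminals (Y1, Y2, …): affected rules were S → X1 X2 X1; S → B B X1 S.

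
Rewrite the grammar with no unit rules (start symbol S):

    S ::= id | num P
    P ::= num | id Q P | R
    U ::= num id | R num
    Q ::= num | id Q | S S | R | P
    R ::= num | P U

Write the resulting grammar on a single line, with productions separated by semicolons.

S ::= id | num P; P ::= num | id Q P | P U; U ::= num id | R num; Q ::= num | P U | id Q P | id Q | S S; R ::= num | P U

Unit pairs: P ⇒* {R}; Q ⇒* {P, R}.
Replace each nonterminal's rules with the union of the non-unit rules of every nonterminal it unit-derives.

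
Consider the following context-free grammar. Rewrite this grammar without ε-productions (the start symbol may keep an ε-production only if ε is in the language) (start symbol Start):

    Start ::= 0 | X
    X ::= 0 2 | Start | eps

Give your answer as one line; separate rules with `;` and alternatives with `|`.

Start ::= 0 | X | eps; X ::= 0 2 | Start

Nullable nonterminals: {Start, X}.
ε ∈ L(G) since Start is nullable, so keep Start → ε.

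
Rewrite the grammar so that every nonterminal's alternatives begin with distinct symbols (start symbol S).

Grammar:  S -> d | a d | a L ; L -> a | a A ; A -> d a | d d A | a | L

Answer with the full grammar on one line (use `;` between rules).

S -> d | a S'; L -> a L'; A -> a | L | d A'; S' -> d | L; L' -> ε | A; A' -> a | d A

S has alternatives sharing prefix 'a': factor to S → a S' with S' → d | L.
L has alternatives sharing prefix 'a': factor to L → a L' with L' → ε | A.
A has alternatives sharing prefix 'd': factor to A → d A' with A' → a | d A.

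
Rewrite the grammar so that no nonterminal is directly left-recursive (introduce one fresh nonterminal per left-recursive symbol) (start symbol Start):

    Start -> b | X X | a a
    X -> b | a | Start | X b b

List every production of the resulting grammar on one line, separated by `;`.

Start -> b | X X | a a; X -> b X1 | a X1 | Start X1; X1 -> b b X1 | ε

Left recursion appears on X.
For X: α = {b b}, β = {b, a, Start}. Rewrite as X → β X1 and X1 → α X1 | ε.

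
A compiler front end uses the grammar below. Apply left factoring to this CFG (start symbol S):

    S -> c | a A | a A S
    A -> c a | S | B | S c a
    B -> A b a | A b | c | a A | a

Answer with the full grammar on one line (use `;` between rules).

S has alternatives sharing prefix 'a A': factor to S → a A S' with S' → ε | S.
A has alternatives sharing prefix 'S': factor to A → S A' with A' → ε | c a.
B has alternatives sharing prefix 'A b': factor to B → A b B' with B' → a | ε.
B has alternatives sharing prefix 'a': factor to B → a B'' with B'' → A | ε.

S -> c | a A S'; A -> c a | B | S A'; B -> c | A b B' | a B''; S' -> eps | S; A' -> eps | c a; B' -> a | eps; B'' -> A | eps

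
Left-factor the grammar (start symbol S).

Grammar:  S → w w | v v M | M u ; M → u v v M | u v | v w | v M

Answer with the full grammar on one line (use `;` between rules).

S → w w | v v M | M u; M → u v M' | v M''; M' → v M | ε; M'' → w | M

M has alternatives sharing prefix 'u v': factor to M → u v M' with M' → v M | ε.
M has alternatives sharing prefix 'v': factor to M → v M'' with M'' → w | M.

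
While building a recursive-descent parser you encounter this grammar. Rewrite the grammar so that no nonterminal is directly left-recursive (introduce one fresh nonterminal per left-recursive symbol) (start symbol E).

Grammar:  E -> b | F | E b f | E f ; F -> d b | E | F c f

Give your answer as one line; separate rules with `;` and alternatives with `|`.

E, F are directly left-recursive.
For E: α = {b f, f}, β = {b, F}. Rewrite as E → β E' and E' → α E' | ε.
For F: α = {c f}, β = {d b, E}. Rewrite as F → β F' and F' → α F' | ε.

E -> b E' | F E'; F -> d b F' | E F'; E' -> b f E' | f E' | ε; F' -> c f F' | ε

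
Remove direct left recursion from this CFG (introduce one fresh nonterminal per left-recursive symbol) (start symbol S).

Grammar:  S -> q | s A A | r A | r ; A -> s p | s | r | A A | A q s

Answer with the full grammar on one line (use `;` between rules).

S -> q | s A A | r A | r; A -> s p A' | s A' | r A'; A' -> A A' | q s A' | ε

Directly left-recursive nonterminal: A.
For A: α = {A, q s}, β = {s p, s, r}. Rewrite as A → β A' and A' → α A' | ε.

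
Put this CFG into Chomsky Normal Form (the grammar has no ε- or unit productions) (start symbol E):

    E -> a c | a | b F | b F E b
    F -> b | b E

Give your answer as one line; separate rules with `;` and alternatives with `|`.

E -> X1 X2 | a | X3 F | X3 Y1; F -> b | X3 E; X1 -> a; X2 -> c; X3 -> b; Y1 -> F Y2; Y2 -> E X3

Introduce a nonterminal for each terminal appearing in a rule of length ≥ 2: X1 → a, X2 → c, X3 → b.
Binarize each right-hand side of length ≥ 3 by chaining fresh nonterminals (Y1, Y2, …): affected rules were E → X3 F E X3.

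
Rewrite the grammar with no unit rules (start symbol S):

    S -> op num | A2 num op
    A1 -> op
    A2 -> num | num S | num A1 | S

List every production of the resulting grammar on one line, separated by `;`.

S -> op num | A2 num op; A1 -> op; A2 -> num | num S | num A1 | op num | A2 num op

Unit pairs: A2 ⇒* {S}.
For every A with A ⇒* B via unit rules, add B's non-unit alternatives to A; then delete every rule of the form X → Y.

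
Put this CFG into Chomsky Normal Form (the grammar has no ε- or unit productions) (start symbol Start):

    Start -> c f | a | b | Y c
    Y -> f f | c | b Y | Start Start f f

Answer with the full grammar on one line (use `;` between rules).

Start -> X1 X2 | a | b | Y X1; Y -> X2 X2 | c | X3 Y | Start Y1; X1 -> c; X2 -> f; X3 -> b; Y1 -> Start Y2; Y2 -> X2 X2

Introduce a nonterminal for each terminal appearing in a rule of length ≥ 2: X1 → c, X2 → f, X3 → b.
Binarize each right-hand side of length ≥ 3 by chaining fresh nonterminals (Y1, Y2, …): affected rules were Y → Start Start X2 X2.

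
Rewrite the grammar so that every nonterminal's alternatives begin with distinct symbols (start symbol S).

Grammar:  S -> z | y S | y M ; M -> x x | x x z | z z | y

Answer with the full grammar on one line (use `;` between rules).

S -> z | y S'; M -> z z | y | x x M'; S' -> S | M; M' -> ε | z

S has alternatives sharing prefix 'y': factor to S → y S' with S' → S | M.
M has alternatives sharing prefix 'x x': factor to M → x x M' with M' → ε | z.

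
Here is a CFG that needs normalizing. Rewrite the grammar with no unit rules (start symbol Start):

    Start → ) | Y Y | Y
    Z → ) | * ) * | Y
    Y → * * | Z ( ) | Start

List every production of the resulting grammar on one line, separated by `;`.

Unit pairs: Start ⇒* {Y}; Y ⇒* {Start}; Z ⇒* {Start, Y}.
For each unit pair (A, B), copy every non-unit production of B to A, then drop all unit productions.

Start → ) | Y Y | * * | Z ( ); Z → ) | * ) * | Y Y | * * | Z ( ); Y → ) | Y Y | * * | Z ( )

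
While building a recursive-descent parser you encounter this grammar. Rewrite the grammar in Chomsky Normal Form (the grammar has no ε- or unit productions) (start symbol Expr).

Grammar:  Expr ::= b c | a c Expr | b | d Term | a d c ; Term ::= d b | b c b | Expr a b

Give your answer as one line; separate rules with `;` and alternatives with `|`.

Expr ::= X1 X2 | X3 Y1 | b | X4 Term | X3 Y2; Term ::= X4 X1 | X1 Y3 | Expr Y4; X1 ::= b; X2 ::= c; X3 ::= a; X4 ::= d; Y1 ::= X2 Expr; Y2 ::= X4 X2; Y3 ::= X2 X1; Y4 ::= X3 X1

Introduce a nonterminal for each terminal appearing in a rule of length ≥ 2: X1 → b, X2 → c, X3 → a, X4 → d.
Binarize each right-hand side of length ≥ 3 by chaining fresh nonterminals (Y1, Y2, …): affected rules were Expr → X3 X2 Expr; Expr → X3 X4 X2; Term → X1 X2 X1; Term → Expr X3 X1.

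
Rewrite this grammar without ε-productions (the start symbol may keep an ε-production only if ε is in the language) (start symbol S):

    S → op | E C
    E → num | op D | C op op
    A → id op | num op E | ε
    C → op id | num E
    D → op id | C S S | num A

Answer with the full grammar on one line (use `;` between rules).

S → op | E C; E → num | op D | C op op; A → id op | num op E; C → op id | num E; D → op id | C S S | num A | num

Nullable set = {A}.
ε ∉ L(G), so no ε-production is kept.
Expand every rule over subsets of its nullable positions: D → num A gives num A | num.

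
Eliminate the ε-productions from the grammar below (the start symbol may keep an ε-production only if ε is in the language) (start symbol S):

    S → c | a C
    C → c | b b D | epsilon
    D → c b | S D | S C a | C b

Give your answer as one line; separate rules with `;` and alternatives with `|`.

Nullable set = {C}.
ε ∉ L(G), so no ε-production is kept.
Expand every rule over subsets of its nullable positions: S → a C gives a C | a. D → S C a gives S C a | S a. D → C b gives C b | b.

S → c | a C | a; C → c | b b D; D → c b | S D | S C a | S a | C b | b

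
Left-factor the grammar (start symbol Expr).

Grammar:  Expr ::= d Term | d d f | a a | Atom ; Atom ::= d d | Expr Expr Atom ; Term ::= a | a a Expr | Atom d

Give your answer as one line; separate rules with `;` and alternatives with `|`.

Expr ::= a a | Atom | d Expr1; Atom ::= d d | Expr Expr Atom; Term ::= Atom d | a Term1; Expr1 ::= Term | d f; Term1 ::= ε | a Expr

Expr has alternatives sharing prefix 'd': factor to Expr → d Expr1 with Expr1 → Term | d f.
Term has alternatives sharing prefix 'a': factor to Term → a Term1 with Term1 → ε | a Expr.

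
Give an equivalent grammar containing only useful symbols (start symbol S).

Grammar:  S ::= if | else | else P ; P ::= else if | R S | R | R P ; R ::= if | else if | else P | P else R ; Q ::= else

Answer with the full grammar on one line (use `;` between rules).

Generating nonterminals: {P, Q, R, S}.
Reachable from S after that: {P, R, S}.
Removed useless symbols: {Q} and every production mentioning them.

S ::= if | else | else P; P ::= else if | R S | R | R P; R ::= if | else if | else P | P else R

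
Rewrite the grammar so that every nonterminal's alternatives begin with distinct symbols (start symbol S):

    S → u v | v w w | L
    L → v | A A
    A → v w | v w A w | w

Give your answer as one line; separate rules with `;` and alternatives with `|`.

S → u v | v w w | L; L → v | A A; A → w | v w A'; A' → eps | A w

A has alternatives sharing prefix 'v w': factor to A → v w A' with A' → ε | A w.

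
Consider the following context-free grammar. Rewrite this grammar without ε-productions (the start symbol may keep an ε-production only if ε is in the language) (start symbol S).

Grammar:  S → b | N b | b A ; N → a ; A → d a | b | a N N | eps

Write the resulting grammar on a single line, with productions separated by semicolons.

S → b | N b | b A; N → a; A → d a | b | a N N

Nullable set = {A}.
ε ∉ L(G), so no ε-production is kept.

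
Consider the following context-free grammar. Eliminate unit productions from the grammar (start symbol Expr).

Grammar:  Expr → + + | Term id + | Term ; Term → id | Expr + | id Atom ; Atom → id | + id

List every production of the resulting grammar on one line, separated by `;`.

Unit pairs: Expr ⇒* {Term}.
For each unit pair (A, B), copy every non-unit production of B to A, then drop all unit productions.

Expr → id | Expr + | id Atom | + + | Term id +; Term → id | Expr + | id Atom; Atom → id | + id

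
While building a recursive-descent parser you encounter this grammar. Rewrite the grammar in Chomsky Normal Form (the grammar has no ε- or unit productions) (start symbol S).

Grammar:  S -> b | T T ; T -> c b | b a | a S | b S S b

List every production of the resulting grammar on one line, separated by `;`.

Introduce a nonterminal for each terminal appearing in a rule of length ≥ 2: X1 → c, X2 → b, X3 → a.
Binarize each right-hand side of length ≥ 3 by chaining fresh nonterminals (Y1, Y2, …): affected rules were T → X2 S S X2.

S -> b | T T; T -> X1 X2 | X2 X3 | X3 S | X2 Y1; X1 -> c; X2 -> b; X3 -> a; Y1 -> S Y2; Y2 -> S X2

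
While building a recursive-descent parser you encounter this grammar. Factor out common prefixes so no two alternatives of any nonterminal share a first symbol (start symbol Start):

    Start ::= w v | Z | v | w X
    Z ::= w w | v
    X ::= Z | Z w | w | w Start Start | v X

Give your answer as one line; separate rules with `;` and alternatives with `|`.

Start has alternatives sharing prefix 'w': factor to Start → w Start1 with Start1 → v | X.
X has alternatives sharing prefix 'Z': factor to X → Z X1 with X1 → ε | w.
X has alternatives sharing prefix 'w': factor to X → w X2 with X2 → ε | Start Start.

Start ::= Z | v | w Start1; Z ::= w w | v; X ::= v X | Z X1 | w X2; Start1 ::= v | X; X1 ::= epsilon | w; X2 ::= epsilon | Start Start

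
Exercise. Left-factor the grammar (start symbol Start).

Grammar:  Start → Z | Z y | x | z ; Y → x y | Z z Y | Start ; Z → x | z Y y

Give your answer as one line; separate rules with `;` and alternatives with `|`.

Start has alternatives sharing prefix 'Z': factor to Start → Z Start1 with Start1 → ε | y.

Start → x | z | Z Start1; Y → x y | Z z Y | Start; Z → x | z Y y; Start1 → ε | y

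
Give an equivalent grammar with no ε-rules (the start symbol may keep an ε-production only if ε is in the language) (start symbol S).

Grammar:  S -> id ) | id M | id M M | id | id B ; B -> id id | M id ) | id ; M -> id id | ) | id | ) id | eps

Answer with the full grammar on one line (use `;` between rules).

The nullable symbols are {M}.
ε ∉ L(G), so no ε-production is kept.
Expand every rule over subsets of its nullable positions: S → id M gives id M | id. B → M id ) gives M id ) | id ).

S -> id ) | id M | id | id M M | id B; B -> id id | M id ) | id ) | id; M -> id id | ) | id | ) id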